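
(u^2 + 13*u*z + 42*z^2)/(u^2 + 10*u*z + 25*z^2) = (u^2 + 13*u*z + 42*z^2)/(u^2 + 10*u*z + 25*z^2)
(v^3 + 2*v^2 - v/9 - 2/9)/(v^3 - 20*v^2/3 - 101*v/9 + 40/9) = (3*v^2 + 7*v + 2)/(3*v^2 - 19*v - 40)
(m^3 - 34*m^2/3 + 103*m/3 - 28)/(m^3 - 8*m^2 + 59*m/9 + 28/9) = 3*(m - 3)/(3*m + 1)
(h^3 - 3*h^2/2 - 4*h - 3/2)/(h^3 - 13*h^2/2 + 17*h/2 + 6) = (h + 1)/(h - 4)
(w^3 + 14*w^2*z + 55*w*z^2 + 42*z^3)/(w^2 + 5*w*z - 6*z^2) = (-w^2 - 8*w*z - 7*z^2)/(-w + z)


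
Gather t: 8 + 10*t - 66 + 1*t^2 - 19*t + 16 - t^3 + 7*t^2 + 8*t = -t^3 + 8*t^2 - t - 42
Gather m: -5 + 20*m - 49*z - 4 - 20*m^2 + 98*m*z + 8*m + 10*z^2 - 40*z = -20*m^2 + m*(98*z + 28) + 10*z^2 - 89*z - 9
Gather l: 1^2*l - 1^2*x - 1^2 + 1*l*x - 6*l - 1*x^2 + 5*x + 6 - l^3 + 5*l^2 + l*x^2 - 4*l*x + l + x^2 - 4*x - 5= -l^3 + 5*l^2 + l*(x^2 - 3*x - 4)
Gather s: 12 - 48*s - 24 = -48*s - 12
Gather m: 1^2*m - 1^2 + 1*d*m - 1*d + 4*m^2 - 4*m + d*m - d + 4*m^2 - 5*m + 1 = -2*d + 8*m^2 + m*(2*d - 8)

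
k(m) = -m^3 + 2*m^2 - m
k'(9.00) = -208.00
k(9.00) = -576.00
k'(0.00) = -1.00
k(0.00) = 0.00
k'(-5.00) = -96.00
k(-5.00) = 180.00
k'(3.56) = -24.78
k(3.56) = -23.33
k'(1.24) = -0.65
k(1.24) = -0.07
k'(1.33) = -0.99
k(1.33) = -0.14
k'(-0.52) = -3.89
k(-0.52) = 1.20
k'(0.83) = 0.25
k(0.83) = -0.02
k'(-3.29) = -46.63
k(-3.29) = 60.55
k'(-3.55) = -53.01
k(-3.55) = 73.49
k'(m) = -3*m^2 + 4*m - 1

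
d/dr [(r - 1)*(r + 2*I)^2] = (r + 2*I)*(3*r - 2 + 2*I)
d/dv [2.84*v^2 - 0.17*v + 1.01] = 5.68*v - 0.17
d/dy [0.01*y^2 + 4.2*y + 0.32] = 0.02*y + 4.2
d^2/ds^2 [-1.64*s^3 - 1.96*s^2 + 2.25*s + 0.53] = -9.84*s - 3.92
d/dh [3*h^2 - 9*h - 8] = 6*h - 9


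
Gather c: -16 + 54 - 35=3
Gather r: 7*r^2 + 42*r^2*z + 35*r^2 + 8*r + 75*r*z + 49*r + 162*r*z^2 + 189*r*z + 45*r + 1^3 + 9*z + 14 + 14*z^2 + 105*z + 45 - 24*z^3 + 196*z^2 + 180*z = r^2*(42*z + 42) + r*(162*z^2 + 264*z + 102) - 24*z^3 + 210*z^2 + 294*z + 60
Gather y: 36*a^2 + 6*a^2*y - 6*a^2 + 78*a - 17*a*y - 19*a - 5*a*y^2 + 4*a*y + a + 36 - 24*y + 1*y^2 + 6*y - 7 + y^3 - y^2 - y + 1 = 30*a^2 - 5*a*y^2 + 60*a + y^3 + y*(6*a^2 - 13*a - 19) + 30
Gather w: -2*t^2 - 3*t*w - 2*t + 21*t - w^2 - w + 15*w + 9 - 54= -2*t^2 + 19*t - w^2 + w*(14 - 3*t) - 45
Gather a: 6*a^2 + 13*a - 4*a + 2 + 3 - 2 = 6*a^2 + 9*a + 3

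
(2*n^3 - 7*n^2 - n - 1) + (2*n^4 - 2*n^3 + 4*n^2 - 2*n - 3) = 2*n^4 - 3*n^2 - 3*n - 4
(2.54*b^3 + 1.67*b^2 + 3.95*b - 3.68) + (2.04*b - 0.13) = 2.54*b^3 + 1.67*b^2 + 5.99*b - 3.81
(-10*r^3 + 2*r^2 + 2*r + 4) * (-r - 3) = 10*r^4 + 28*r^3 - 8*r^2 - 10*r - 12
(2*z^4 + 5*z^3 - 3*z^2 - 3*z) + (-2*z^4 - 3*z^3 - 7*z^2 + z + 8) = 2*z^3 - 10*z^2 - 2*z + 8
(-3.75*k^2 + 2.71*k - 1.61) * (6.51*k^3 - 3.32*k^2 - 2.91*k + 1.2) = -24.4125*k^5 + 30.0921*k^4 - 8.5658*k^3 - 7.0409*k^2 + 7.9371*k - 1.932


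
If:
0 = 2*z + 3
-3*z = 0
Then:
No Solution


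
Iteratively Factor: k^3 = (k)*(k^2) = k^2*(k)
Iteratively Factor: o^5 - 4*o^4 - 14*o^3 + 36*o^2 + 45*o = (o + 1)*(o^4 - 5*o^3 - 9*o^2 + 45*o) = o*(o + 1)*(o^3 - 5*o^2 - 9*o + 45) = o*(o - 3)*(o + 1)*(o^2 - 2*o - 15) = o*(o - 3)*(o + 1)*(o + 3)*(o - 5)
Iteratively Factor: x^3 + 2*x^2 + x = (x + 1)*(x^2 + x) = (x + 1)^2*(x)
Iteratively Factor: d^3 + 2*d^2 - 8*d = (d)*(d^2 + 2*d - 8) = d*(d + 4)*(d - 2)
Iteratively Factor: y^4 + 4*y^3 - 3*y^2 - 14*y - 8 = (y - 2)*(y^3 + 6*y^2 + 9*y + 4) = (y - 2)*(y + 1)*(y^2 + 5*y + 4) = (y - 2)*(y + 1)^2*(y + 4)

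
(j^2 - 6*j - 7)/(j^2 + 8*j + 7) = (j - 7)/(j + 7)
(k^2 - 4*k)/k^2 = (k - 4)/k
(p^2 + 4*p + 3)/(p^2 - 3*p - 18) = (p + 1)/(p - 6)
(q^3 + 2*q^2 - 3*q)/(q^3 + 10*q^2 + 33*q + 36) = q*(q - 1)/(q^2 + 7*q + 12)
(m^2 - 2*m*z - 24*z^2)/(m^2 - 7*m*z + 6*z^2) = (-m - 4*z)/(-m + z)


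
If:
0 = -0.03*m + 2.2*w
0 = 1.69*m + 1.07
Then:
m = -0.63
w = -0.01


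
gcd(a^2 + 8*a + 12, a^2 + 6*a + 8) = a + 2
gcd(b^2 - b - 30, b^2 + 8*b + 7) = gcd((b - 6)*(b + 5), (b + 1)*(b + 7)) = 1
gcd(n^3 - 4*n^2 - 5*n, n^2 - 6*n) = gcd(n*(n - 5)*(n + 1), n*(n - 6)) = n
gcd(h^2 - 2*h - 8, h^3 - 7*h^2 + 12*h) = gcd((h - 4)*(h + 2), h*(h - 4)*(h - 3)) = h - 4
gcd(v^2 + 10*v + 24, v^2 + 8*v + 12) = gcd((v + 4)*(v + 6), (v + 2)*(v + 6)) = v + 6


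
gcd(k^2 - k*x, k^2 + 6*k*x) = k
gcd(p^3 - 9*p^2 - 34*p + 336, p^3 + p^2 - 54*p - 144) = p^2 - 2*p - 48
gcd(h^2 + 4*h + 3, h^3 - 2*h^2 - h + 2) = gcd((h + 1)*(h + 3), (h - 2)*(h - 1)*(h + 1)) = h + 1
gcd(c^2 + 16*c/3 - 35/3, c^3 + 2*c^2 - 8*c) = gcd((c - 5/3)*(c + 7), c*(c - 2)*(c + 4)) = 1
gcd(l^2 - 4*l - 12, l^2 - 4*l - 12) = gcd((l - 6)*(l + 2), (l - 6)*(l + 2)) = l^2 - 4*l - 12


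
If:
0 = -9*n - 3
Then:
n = -1/3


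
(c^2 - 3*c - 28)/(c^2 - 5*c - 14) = (c + 4)/(c + 2)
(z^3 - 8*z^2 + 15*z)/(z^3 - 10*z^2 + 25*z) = (z - 3)/(z - 5)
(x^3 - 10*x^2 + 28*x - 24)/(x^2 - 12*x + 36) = (x^2 - 4*x + 4)/(x - 6)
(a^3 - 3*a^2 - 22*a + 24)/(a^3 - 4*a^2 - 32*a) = (a^2 - 7*a + 6)/(a*(a - 8))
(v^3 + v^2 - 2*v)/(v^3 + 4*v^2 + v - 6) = v/(v + 3)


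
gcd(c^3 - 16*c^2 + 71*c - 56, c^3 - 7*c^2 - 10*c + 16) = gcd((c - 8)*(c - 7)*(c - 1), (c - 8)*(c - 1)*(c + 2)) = c^2 - 9*c + 8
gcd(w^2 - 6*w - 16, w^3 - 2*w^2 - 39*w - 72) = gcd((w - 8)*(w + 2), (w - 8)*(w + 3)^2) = w - 8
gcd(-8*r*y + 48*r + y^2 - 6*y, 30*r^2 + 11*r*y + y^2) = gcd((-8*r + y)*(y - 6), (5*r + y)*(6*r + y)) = 1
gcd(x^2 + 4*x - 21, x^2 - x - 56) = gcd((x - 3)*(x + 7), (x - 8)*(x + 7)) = x + 7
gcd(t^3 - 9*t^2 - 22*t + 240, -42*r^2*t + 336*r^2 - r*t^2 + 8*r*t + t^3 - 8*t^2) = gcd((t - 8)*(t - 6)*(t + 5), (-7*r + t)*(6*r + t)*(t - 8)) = t - 8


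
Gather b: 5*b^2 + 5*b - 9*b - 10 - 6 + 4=5*b^2 - 4*b - 12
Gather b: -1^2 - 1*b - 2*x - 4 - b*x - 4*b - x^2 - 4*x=b*(-x - 5) - x^2 - 6*x - 5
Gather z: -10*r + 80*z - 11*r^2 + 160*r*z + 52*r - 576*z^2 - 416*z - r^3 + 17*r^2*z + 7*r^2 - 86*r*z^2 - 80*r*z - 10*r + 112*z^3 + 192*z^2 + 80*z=-r^3 - 4*r^2 + 32*r + 112*z^3 + z^2*(-86*r - 384) + z*(17*r^2 + 80*r - 256)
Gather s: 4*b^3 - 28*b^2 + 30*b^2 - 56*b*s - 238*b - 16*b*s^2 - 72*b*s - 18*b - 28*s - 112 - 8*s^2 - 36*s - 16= 4*b^3 + 2*b^2 - 256*b + s^2*(-16*b - 8) + s*(-128*b - 64) - 128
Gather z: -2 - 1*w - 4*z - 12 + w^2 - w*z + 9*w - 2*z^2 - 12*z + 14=w^2 + 8*w - 2*z^2 + z*(-w - 16)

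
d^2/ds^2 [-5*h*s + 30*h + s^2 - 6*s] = 2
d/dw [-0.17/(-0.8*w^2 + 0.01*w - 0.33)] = (0.0017 - 0.272*w)/(0.8*w^2 - 0.01*w + 0.33)^2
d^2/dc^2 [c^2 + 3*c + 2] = 2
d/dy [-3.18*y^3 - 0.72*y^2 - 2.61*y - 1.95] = -9.54*y^2 - 1.44*y - 2.61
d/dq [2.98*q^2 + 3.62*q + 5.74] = 5.96*q + 3.62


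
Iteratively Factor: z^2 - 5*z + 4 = (z - 1)*(z - 4)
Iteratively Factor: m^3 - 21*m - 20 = (m + 1)*(m^2 - m - 20) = (m + 1)*(m + 4)*(m - 5)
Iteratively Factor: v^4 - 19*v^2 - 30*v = (v + 3)*(v^3 - 3*v^2 - 10*v) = (v - 5)*(v + 3)*(v^2 + 2*v) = (v - 5)*(v + 2)*(v + 3)*(v)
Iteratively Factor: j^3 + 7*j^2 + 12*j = (j)*(j^2 + 7*j + 12) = j*(j + 3)*(j + 4)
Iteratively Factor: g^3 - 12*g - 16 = (g + 2)*(g^2 - 2*g - 8) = (g - 4)*(g + 2)*(g + 2)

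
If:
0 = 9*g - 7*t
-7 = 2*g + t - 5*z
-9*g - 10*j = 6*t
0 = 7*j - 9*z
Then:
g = -98/137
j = 819/685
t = -126/137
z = 637/685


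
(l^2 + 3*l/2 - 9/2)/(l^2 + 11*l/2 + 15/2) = (2*l - 3)/(2*l + 5)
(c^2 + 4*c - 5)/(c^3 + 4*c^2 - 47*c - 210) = (c - 1)/(c^2 - c - 42)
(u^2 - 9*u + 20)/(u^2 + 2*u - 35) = (u - 4)/(u + 7)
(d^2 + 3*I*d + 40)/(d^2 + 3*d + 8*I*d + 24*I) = (d - 5*I)/(d + 3)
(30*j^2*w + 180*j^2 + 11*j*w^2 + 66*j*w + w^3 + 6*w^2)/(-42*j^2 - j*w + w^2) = (5*j*w + 30*j + w^2 + 6*w)/(-7*j + w)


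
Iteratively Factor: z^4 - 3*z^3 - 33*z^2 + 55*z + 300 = (z - 5)*(z^3 + 2*z^2 - 23*z - 60) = (z - 5)*(z + 4)*(z^2 - 2*z - 15) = (z - 5)*(z + 3)*(z + 4)*(z - 5)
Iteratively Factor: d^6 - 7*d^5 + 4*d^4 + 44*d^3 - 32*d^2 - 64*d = (d)*(d^5 - 7*d^4 + 4*d^3 + 44*d^2 - 32*d - 64) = d*(d + 1)*(d^4 - 8*d^3 + 12*d^2 + 32*d - 64) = d*(d - 4)*(d + 1)*(d^3 - 4*d^2 - 4*d + 16) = d*(d - 4)*(d + 1)*(d + 2)*(d^2 - 6*d + 8) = d*(d - 4)*(d - 2)*(d + 1)*(d + 2)*(d - 4)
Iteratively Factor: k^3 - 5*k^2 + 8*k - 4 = (k - 1)*(k^2 - 4*k + 4) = (k - 2)*(k - 1)*(k - 2)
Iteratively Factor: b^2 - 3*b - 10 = (b - 5)*(b + 2)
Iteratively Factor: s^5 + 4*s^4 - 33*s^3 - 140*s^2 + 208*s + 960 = (s + 4)*(s^4 - 33*s^2 - 8*s + 240) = (s - 5)*(s + 4)*(s^3 + 5*s^2 - 8*s - 48) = (s - 5)*(s + 4)^2*(s^2 + s - 12) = (s - 5)*(s - 3)*(s + 4)^2*(s + 4)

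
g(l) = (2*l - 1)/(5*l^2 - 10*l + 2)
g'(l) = (10 - 10*l)*(2*l - 1)/(5*l^2 - 10*l + 2)^2 + 2/(5*l^2 - 10*l + 2) = 2*(-5*l^2 + 5*l - 3)/(25*l^4 - 100*l^3 + 120*l^2 - 40*l + 4)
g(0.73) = -0.17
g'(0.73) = -0.58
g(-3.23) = -0.09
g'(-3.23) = -0.02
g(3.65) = 0.20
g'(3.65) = -0.10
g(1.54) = -1.35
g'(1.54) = -6.02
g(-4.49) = -0.07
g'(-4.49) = -0.01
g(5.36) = 0.11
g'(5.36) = -0.03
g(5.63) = 0.10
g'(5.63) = -0.02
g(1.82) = 7.29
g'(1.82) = -159.67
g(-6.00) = -0.05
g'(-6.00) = -0.00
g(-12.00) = -0.03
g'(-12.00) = 0.00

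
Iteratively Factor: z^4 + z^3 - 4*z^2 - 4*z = (z)*(z^3 + z^2 - 4*z - 4) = z*(z - 2)*(z^2 + 3*z + 2) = z*(z - 2)*(z + 2)*(z + 1)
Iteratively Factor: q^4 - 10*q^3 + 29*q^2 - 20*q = (q)*(q^3 - 10*q^2 + 29*q - 20) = q*(q - 5)*(q^2 - 5*q + 4) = q*(q - 5)*(q - 1)*(q - 4)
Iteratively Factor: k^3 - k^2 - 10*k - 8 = (k + 1)*(k^2 - 2*k - 8) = (k + 1)*(k + 2)*(k - 4)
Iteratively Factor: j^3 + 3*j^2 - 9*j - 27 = (j + 3)*(j^2 - 9) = (j + 3)^2*(j - 3)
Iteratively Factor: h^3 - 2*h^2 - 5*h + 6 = (h + 2)*(h^2 - 4*h + 3) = (h - 3)*(h + 2)*(h - 1)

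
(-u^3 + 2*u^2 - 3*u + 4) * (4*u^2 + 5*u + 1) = -4*u^5 + 3*u^4 - 3*u^3 + 3*u^2 + 17*u + 4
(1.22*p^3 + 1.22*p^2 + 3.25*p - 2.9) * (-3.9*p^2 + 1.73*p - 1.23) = -4.758*p^5 - 2.6474*p^4 - 12.065*p^3 + 15.4319*p^2 - 9.0145*p + 3.567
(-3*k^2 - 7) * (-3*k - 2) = 9*k^3 + 6*k^2 + 21*k + 14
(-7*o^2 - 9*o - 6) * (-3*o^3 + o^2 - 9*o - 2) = 21*o^5 + 20*o^4 + 72*o^3 + 89*o^2 + 72*o + 12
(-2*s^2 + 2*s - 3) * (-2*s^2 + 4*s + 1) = 4*s^4 - 12*s^3 + 12*s^2 - 10*s - 3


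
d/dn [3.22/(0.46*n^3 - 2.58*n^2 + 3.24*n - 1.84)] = (-4.4436*n^2 + 16.6152*n - 10.4328)/(0.46*n^3 - 2.58*n^2 + 3.24*n - 1.84)^2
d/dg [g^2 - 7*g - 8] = 2*g - 7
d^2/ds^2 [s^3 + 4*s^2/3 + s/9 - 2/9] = 6*s + 8/3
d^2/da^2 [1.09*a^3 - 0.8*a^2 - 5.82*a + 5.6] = 6.54*a - 1.6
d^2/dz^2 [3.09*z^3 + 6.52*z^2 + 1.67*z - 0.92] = 18.54*z + 13.04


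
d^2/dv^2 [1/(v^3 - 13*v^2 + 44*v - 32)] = 2*((13 - 3*v)*(v^3 - 13*v^2 + 44*v - 32) + (3*v^2 - 26*v + 44)^2)/(v^3 - 13*v^2 + 44*v - 32)^3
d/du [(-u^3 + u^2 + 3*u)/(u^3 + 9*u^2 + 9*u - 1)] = (-10*u^4 - 24*u^3 - 15*u^2 - 2*u - 3)/(u^6 + 18*u^5 + 99*u^4 + 160*u^3 + 63*u^2 - 18*u + 1)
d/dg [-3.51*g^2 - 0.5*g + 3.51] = -7.02*g - 0.5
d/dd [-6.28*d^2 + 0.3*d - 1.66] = 0.3 - 12.56*d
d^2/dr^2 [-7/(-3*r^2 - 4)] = 42*(9*r^2 - 4)/(3*r^2 + 4)^3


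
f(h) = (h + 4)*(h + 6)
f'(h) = 2*h + 10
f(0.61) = 30.47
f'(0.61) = 11.22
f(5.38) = 106.74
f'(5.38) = 20.76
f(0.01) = 24.10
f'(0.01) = 10.02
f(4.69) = 92.90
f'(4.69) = 19.38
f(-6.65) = 1.72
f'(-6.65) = -3.30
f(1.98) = 47.72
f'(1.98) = 13.96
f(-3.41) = 1.53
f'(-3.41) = 3.18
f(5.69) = 113.28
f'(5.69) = 21.38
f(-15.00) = 99.00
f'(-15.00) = -20.00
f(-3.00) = 3.00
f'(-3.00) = 4.00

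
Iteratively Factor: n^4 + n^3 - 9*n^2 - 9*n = (n)*(n^3 + n^2 - 9*n - 9) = n*(n + 3)*(n^2 - 2*n - 3) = n*(n + 1)*(n + 3)*(n - 3)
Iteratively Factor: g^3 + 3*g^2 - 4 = (g - 1)*(g^2 + 4*g + 4) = (g - 1)*(g + 2)*(g + 2)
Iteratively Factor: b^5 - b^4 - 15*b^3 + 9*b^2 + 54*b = (b - 3)*(b^4 + 2*b^3 - 9*b^2 - 18*b) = (b - 3)^2*(b^3 + 5*b^2 + 6*b) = b*(b - 3)^2*(b^2 + 5*b + 6) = b*(b - 3)^2*(b + 2)*(b + 3)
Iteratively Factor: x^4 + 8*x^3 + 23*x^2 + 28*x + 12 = (x + 3)*(x^3 + 5*x^2 + 8*x + 4) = (x + 1)*(x + 3)*(x^2 + 4*x + 4) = (x + 1)*(x + 2)*(x + 3)*(x + 2)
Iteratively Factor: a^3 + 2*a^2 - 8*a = (a)*(a^2 + 2*a - 8) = a*(a + 4)*(a - 2)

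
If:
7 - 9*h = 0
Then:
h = 7/9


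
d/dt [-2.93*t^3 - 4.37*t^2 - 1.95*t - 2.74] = -8.79*t^2 - 8.74*t - 1.95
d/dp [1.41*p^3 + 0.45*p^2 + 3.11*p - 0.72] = 4.23*p^2 + 0.9*p + 3.11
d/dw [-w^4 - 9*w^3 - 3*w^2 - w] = -4*w^3 - 27*w^2 - 6*w - 1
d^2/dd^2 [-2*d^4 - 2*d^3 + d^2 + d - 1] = -24*d^2 - 12*d + 2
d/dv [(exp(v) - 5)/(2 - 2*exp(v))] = -1/(2*sinh(v/2)^2)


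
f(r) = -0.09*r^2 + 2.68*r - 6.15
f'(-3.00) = 3.22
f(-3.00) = -15.00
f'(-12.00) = 4.84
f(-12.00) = -51.27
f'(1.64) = 2.38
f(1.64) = -2.00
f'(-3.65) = 3.34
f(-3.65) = -17.13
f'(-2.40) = 3.11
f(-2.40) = -13.10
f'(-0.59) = 2.79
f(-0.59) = -7.76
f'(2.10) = 2.30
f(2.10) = -0.92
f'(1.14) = 2.47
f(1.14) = -3.21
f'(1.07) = 2.49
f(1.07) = -3.39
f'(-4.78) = 3.54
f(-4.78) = -21.02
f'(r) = 2.68 - 0.18*r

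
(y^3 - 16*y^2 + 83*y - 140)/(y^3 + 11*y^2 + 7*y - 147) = (y^3 - 16*y^2 + 83*y - 140)/(y^3 + 11*y^2 + 7*y - 147)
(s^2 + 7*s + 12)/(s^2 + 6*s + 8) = (s + 3)/(s + 2)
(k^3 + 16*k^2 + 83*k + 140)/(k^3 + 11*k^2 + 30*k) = (k^2 + 11*k + 28)/(k*(k + 6))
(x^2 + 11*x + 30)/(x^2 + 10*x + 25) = (x + 6)/(x + 5)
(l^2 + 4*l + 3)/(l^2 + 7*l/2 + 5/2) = 2*(l + 3)/(2*l + 5)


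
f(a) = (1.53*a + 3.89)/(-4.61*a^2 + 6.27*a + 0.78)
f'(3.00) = 0.31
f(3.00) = -0.39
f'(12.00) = 0.00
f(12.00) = -0.04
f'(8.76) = 0.01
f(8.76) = -0.06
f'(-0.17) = -165.60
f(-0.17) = -8.66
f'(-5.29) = -0.00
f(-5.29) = 0.03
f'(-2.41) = -0.04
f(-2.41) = -0.00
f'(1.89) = 4.74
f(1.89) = -1.77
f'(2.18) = 1.59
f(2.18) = -0.97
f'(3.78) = 0.12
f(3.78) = -0.23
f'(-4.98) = -0.00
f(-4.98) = 0.03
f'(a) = (1.53*a + 3.89)*(9.22*a - 6.27)/(-4.61*a^2 + 6.27*a + 0.78)^2 + 1.53/(-4.61*a^2 + 6.27*a + 0.78) = (7.0533*a^2 + 35.8658*a - 23.1969)/(21.2521*a^4 - 57.8094*a^3 + 32.1213*a^2 + 9.7812*a + 0.6084)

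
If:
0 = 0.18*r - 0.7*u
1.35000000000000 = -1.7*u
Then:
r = -3.09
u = -0.79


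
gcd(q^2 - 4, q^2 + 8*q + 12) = q + 2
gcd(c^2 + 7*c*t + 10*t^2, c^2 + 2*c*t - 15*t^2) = c + 5*t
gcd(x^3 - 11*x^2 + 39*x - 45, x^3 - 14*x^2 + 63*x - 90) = x^2 - 8*x + 15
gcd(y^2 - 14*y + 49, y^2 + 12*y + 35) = 1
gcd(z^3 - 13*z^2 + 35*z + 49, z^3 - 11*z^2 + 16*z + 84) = z - 7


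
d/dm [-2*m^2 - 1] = -4*m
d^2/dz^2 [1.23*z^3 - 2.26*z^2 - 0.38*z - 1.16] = 7.38*z - 4.52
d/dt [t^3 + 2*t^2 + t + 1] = 3*t^2 + 4*t + 1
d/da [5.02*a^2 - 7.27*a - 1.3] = 10.04*a - 7.27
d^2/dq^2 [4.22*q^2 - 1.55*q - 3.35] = 8.44000000000000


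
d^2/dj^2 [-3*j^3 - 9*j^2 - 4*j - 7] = -18*j - 18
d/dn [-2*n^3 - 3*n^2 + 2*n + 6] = -6*n^2 - 6*n + 2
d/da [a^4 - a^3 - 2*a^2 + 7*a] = 4*a^3 - 3*a^2 - 4*a + 7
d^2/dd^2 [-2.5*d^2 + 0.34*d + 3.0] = -5.00000000000000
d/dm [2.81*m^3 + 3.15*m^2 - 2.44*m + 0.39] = 8.43*m^2 + 6.3*m - 2.44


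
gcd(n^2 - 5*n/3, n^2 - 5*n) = n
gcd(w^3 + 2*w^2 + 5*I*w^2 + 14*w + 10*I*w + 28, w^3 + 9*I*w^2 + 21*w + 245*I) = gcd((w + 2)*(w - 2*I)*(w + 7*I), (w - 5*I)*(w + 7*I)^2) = w + 7*I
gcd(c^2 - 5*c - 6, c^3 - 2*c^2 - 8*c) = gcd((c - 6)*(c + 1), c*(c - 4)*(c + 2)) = 1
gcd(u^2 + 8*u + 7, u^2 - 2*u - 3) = u + 1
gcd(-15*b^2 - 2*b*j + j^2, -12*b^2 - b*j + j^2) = 3*b + j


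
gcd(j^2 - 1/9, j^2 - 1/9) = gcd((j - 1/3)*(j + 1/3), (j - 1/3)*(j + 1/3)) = j^2 - 1/9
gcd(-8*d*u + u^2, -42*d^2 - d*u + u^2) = 1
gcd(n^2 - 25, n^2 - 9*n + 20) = n - 5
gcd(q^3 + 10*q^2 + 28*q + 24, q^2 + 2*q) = q + 2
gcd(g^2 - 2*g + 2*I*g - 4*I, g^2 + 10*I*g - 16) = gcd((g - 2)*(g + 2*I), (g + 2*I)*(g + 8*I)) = g + 2*I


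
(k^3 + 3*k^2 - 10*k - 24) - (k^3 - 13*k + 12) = 3*k^2 + 3*k - 36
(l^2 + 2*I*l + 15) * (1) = l^2 + 2*I*l + 15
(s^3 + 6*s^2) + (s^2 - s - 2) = s^3 + 7*s^2 - s - 2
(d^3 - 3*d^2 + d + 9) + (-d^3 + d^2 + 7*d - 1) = -2*d^2 + 8*d + 8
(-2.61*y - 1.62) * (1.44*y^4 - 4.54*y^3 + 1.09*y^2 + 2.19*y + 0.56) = -3.7584*y^5 + 9.5166*y^4 + 4.5099*y^3 - 7.4817*y^2 - 5.0094*y - 0.9072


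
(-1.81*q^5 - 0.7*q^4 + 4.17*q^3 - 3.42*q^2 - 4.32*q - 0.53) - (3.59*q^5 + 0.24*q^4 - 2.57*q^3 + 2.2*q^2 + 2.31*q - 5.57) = -5.4*q^5 - 0.94*q^4 + 6.74*q^3 - 5.62*q^2 - 6.63*q + 5.04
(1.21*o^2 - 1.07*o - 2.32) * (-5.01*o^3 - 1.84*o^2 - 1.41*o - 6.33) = -6.0621*o^5 + 3.1343*o^4 + 11.8859*o^3 - 1.8818*o^2 + 10.0443*o + 14.6856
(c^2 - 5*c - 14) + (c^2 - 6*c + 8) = 2*c^2 - 11*c - 6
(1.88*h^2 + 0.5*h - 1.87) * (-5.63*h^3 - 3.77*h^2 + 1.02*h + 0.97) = -10.5844*h^5 - 9.9026*h^4 + 10.5607*h^3 + 9.3835*h^2 - 1.4224*h - 1.8139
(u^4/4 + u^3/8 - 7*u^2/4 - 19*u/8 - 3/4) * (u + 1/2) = u^5/4 + u^4/4 - 27*u^3/16 - 13*u^2/4 - 31*u/16 - 3/8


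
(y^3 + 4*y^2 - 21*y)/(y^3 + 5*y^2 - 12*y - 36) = y*(y + 7)/(y^2 + 8*y + 12)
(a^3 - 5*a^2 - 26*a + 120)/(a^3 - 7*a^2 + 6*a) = (a^2 + a - 20)/(a*(a - 1))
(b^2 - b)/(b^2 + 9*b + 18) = b*(b - 1)/(b^2 + 9*b + 18)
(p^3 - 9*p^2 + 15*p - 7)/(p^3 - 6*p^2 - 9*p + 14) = (p - 1)/(p + 2)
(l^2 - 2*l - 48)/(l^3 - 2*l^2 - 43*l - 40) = (l + 6)/(l^2 + 6*l + 5)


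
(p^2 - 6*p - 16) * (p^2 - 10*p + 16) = p^4 - 16*p^3 + 60*p^2 + 64*p - 256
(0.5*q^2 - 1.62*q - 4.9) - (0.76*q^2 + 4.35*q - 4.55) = -0.26*q^2 - 5.97*q - 0.350000000000001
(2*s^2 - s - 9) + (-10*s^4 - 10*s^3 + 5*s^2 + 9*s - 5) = -10*s^4 - 10*s^3 + 7*s^2 + 8*s - 14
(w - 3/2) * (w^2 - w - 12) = w^3 - 5*w^2/2 - 21*w/2 + 18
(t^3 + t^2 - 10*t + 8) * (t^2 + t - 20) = t^5 + 2*t^4 - 29*t^3 - 22*t^2 + 208*t - 160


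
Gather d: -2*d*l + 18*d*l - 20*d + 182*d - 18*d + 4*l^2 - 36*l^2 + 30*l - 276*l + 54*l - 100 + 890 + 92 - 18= d*(16*l + 144) - 32*l^2 - 192*l + 864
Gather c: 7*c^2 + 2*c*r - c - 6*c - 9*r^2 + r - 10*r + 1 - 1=7*c^2 + c*(2*r - 7) - 9*r^2 - 9*r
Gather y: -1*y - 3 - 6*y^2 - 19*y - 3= -6*y^2 - 20*y - 6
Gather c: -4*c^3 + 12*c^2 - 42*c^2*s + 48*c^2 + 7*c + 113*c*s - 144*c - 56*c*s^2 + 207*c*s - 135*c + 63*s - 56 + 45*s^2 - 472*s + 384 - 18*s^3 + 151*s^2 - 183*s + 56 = -4*c^3 + c^2*(60 - 42*s) + c*(-56*s^2 + 320*s - 272) - 18*s^3 + 196*s^2 - 592*s + 384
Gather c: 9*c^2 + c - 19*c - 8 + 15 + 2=9*c^2 - 18*c + 9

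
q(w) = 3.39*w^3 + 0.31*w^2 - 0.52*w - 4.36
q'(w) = 10.17*w^2 + 0.62*w - 0.52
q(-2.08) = -32.44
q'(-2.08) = 42.19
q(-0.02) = -4.35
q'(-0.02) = -0.53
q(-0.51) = -4.46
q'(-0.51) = 1.81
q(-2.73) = -69.60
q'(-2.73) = 73.58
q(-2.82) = -76.45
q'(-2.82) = 78.61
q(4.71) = 354.28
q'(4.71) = 228.01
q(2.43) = 44.85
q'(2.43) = 61.04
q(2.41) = 43.64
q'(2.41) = 60.04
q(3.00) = 88.40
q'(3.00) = 92.87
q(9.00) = 2487.38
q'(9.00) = 828.83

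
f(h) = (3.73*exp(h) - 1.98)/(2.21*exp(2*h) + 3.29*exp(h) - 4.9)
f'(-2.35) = -0.05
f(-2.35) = 0.36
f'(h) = (3.73*exp(h) - 1.98)*(-4.42*exp(2*h) - 3.29*exp(h))/(2.21*exp(2*h) + 3.29*exp(h) - 4.9)^2 + 3.73*exp(h)/(2.21*exp(2*h) + 3.29*exp(h) - 4.9) = (-8.2433*exp(2*h) + 8.7516*exp(h) - 11.7628)*exp(h)/(4.8841*exp(4*h) + 14.5418*exp(3*h) - 10.8339*exp(2*h) - 32.242*exp(h) + 24.01)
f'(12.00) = 0.00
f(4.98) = 0.01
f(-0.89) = 0.14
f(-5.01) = 0.40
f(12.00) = 0.00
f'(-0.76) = -0.53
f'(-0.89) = -0.39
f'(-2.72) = -0.03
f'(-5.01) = -0.00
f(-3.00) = 0.38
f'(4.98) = -0.01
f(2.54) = 0.12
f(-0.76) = 0.08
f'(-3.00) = -0.03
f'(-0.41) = -2.09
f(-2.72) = 0.37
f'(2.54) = -0.10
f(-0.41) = -0.28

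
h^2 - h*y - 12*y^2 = (h - 4*y)*(h + 3*y)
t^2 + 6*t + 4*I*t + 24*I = (t + 6)*(t + 4*I)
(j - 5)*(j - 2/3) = j^2 - 17*j/3 + 10/3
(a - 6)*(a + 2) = a^2 - 4*a - 12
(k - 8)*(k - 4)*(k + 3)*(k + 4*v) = k^4 + 4*k^3*v - 9*k^3 - 36*k^2*v - 4*k^2 - 16*k*v + 96*k + 384*v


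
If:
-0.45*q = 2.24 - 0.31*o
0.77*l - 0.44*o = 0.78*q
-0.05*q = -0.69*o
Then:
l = -5.52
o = -0.38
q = -5.24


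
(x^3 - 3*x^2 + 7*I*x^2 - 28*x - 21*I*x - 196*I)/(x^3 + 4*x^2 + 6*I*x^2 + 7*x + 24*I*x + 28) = (x - 7)/(x - I)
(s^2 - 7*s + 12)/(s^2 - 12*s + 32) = (s - 3)/(s - 8)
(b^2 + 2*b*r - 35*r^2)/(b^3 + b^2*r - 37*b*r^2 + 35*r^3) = 1/(b - r)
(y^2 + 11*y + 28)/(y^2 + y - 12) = (y + 7)/(y - 3)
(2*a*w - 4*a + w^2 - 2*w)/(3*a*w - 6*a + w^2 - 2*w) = (2*a + w)/(3*a + w)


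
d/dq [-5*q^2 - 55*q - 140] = -10*q - 55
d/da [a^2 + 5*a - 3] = 2*a + 5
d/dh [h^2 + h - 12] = 2*h + 1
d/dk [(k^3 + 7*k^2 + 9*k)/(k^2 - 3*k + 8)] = (k^4 - 6*k^3 - 6*k^2 + 112*k + 72)/(k^4 - 6*k^3 + 25*k^2 - 48*k + 64)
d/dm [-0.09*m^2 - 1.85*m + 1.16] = -0.18*m - 1.85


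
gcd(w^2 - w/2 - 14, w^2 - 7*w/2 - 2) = w - 4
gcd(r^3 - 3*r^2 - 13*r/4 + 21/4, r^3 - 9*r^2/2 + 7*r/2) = r^2 - 9*r/2 + 7/2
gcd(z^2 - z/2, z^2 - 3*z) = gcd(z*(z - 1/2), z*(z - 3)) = z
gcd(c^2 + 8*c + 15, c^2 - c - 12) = c + 3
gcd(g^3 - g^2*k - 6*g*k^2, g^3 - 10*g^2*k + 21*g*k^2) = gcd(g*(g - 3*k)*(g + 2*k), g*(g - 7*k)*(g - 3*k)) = g^2 - 3*g*k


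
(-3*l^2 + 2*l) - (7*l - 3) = -3*l^2 - 5*l + 3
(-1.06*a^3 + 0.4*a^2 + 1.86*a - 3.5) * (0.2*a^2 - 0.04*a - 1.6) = -0.212*a^5 + 0.1224*a^4 + 2.052*a^3 - 1.4144*a^2 - 2.836*a + 5.6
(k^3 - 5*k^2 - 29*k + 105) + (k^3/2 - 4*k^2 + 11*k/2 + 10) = 3*k^3/2 - 9*k^2 - 47*k/2 + 115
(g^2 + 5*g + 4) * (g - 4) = g^3 + g^2 - 16*g - 16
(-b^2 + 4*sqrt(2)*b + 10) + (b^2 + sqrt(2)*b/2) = 9*sqrt(2)*b/2 + 10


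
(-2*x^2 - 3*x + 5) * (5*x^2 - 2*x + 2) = -10*x^4 - 11*x^3 + 27*x^2 - 16*x + 10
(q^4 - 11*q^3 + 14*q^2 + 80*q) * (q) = q^5 - 11*q^4 + 14*q^3 + 80*q^2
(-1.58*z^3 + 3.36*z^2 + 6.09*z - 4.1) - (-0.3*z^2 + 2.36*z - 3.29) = -1.58*z^3 + 3.66*z^2 + 3.73*z - 0.81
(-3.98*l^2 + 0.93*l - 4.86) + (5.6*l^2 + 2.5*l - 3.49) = 1.62*l^2 + 3.43*l - 8.35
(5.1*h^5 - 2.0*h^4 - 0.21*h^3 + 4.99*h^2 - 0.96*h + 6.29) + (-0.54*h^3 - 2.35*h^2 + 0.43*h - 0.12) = 5.1*h^5 - 2.0*h^4 - 0.75*h^3 + 2.64*h^2 - 0.53*h + 6.17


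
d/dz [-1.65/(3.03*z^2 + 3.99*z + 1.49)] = (9.999*z + 6.5835)/(3.03*z^2 + 3.99*z + 1.49)^2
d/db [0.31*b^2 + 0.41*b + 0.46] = 0.62*b + 0.41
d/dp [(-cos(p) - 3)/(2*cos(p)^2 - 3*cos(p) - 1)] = (-12*cos(p) - cos(2*p) + 7)*sin(p)/(3*cos(p) - cos(2*p))^2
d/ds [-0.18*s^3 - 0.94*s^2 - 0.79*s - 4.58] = -0.54*s^2 - 1.88*s - 0.79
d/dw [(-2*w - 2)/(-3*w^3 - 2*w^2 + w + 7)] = 2*(3*w^3 + 2*w^2 - w - (w + 1)*(9*w^2 + 4*w - 1) - 7)/(3*w^3 + 2*w^2 - w - 7)^2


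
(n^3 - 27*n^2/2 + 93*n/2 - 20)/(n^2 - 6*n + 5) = (n^2 - 17*n/2 + 4)/(n - 1)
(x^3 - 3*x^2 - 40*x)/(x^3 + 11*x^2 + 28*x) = (x^2 - 3*x - 40)/(x^2 + 11*x + 28)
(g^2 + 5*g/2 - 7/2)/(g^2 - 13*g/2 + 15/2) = (2*g^2 + 5*g - 7)/(2*g^2 - 13*g + 15)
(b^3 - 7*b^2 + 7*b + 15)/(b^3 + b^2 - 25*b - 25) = (b - 3)/(b + 5)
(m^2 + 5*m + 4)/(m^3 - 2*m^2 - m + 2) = (m + 4)/(m^2 - 3*m + 2)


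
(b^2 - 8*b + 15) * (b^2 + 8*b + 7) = b^4 - 42*b^2 + 64*b + 105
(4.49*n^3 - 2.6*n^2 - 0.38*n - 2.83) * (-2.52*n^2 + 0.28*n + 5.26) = -11.3148*n^5 + 7.8092*n^4 + 23.847*n^3 - 6.6508*n^2 - 2.7912*n - 14.8858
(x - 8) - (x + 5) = -13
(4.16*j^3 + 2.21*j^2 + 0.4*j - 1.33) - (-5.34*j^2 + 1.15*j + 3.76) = 4.16*j^3 + 7.55*j^2 - 0.75*j - 5.09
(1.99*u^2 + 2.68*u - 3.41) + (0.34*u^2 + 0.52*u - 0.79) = 2.33*u^2 + 3.2*u - 4.2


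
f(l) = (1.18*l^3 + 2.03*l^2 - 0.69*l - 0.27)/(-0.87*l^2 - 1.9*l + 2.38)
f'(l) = (1.74*l + 1.9)*(1.18*l^3 + 2.03*l^2 - 0.69*l - 0.27)/(-0.87*l^2 - 1.9*l + 2.38)^2 + (3.54*l^2 + 4.06*l - 0.69)/(-0.87*l^2 - 1.9*l + 2.38)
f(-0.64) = 0.21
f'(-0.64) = -0.52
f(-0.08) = -0.08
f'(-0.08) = -0.45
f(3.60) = -5.00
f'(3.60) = -1.21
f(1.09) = -4.03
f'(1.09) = 10.14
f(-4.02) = 10.23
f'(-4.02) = 2.95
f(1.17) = -3.47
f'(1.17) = 4.61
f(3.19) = -4.51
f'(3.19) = -1.17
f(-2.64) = -4.51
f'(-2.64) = 19.08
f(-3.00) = -47.16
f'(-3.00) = 702.24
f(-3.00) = -47.16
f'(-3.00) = 702.24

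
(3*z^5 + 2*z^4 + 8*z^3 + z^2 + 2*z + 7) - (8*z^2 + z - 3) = 3*z^5 + 2*z^4 + 8*z^3 - 7*z^2 + z + 10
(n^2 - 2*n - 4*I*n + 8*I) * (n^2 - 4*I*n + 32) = n^4 - 2*n^3 - 8*I*n^3 + 16*n^2 + 16*I*n^2 - 32*n - 128*I*n + 256*I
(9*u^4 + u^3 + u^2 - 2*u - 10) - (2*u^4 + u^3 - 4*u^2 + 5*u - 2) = 7*u^4 + 5*u^2 - 7*u - 8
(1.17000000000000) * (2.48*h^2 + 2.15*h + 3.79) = 2.9016*h^2 + 2.5155*h + 4.4343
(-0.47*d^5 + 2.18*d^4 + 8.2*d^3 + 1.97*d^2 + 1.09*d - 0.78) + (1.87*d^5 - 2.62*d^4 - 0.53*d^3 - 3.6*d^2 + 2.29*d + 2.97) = 1.4*d^5 - 0.44*d^4 + 7.67*d^3 - 1.63*d^2 + 3.38*d + 2.19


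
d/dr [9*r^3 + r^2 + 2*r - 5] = 27*r^2 + 2*r + 2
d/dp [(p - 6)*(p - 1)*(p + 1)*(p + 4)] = 4*p^3 - 6*p^2 - 50*p + 2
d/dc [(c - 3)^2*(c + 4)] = (c - 3)*(3*c + 5)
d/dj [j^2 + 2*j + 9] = 2*j + 2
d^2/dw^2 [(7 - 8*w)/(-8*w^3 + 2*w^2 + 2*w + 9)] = 4*(768*w^5 - 1536*w^4 + 528*w^3 + 1854*w^2 - 1014*w - 23)/(512*w^9 - 384*w^8 - 288*w^7 - 1544*w^6 + 936*w^5 + 732*w^4 + 1720*w^3 - 594*w^2 - 486*w - 729)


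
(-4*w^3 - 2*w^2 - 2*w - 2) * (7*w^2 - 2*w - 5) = -28*w^5 - 6*w^4 + 10*w^3 + 14*w + 10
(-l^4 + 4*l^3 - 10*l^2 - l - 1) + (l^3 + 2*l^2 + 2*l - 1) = -l^4 + 5*l^3 - 8*l^2 + l - 2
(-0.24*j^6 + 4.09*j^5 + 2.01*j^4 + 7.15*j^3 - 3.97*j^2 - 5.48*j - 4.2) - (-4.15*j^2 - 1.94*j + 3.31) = -0.24*j^6 + 4.09*j^5 + 2.01*j^4 + 7.15*j^3 + 0.18*j^2 - 3.54*j - 7.51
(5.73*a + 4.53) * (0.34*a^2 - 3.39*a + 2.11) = 1.9482*a^3 - 17.8845*a^2 - 3.2664*a + 9.5583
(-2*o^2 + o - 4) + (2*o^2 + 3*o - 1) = 4*o - 5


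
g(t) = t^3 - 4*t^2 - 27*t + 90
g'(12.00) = 309.00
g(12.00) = 918.00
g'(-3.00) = 24.00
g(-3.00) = 108.00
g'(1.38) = -32.33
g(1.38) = 47.75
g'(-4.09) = 55.90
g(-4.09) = 65.10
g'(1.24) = -32.31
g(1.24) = 52.28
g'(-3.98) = 52.36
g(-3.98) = 71.05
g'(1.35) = -32.33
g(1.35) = 48.72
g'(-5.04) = 89.52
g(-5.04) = -3.55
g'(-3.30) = 32.07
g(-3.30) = 99.60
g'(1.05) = -32.09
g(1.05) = 58.40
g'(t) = 3*t^2 - 8*t - 27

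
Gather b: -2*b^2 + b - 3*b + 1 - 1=-2*b^2 - 2*b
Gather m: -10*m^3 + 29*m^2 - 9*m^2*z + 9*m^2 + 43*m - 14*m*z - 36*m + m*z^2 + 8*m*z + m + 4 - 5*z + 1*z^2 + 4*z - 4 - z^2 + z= -10*m^3 + m^2*(38 - 9*z) + m*(z^2 - 6*z + 8)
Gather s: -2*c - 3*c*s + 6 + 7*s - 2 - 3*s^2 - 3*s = -2*c - 3*s^2 + s*(4 - 3*c) + 4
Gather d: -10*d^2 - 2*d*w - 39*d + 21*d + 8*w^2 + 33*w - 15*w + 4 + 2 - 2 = -10*d^2 + d*(-2*w - 18) + 8*w^2 + 18*w + 4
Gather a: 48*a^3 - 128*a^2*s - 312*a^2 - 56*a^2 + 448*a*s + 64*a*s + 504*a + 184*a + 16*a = 48*a^3 + a^2*(-128*s - 368) + a*(512*s + 704)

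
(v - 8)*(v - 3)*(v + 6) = v^3 - 5*v^2 - 42*v + 144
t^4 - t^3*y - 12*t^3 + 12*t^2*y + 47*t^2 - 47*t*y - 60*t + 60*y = (t - 5)*(t - 4)*(t - 3)*(t - y)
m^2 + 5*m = m*(m + 5)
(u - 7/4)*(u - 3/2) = u^2 - 13*u/4 + 21/8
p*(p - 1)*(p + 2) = p^3 + p^2 - 2*p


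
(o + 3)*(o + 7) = o^2 + 10*o + 21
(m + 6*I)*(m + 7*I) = m^2 + 13*I*m - 42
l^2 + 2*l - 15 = (l - 3)*(l + 5)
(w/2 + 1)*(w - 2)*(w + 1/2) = w^3/2 + w^2/4 - 2*w - 1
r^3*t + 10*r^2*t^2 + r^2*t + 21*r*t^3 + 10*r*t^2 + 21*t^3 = (r + 3*t)*(r + 7*t)*(r*t + t)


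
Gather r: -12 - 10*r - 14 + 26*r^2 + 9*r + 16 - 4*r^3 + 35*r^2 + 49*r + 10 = -4*r^3 + 61*r^2 + 48*r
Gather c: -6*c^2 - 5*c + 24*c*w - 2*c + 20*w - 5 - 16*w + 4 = -6*c^2 + c*(24*w - 7) + 4*w - 1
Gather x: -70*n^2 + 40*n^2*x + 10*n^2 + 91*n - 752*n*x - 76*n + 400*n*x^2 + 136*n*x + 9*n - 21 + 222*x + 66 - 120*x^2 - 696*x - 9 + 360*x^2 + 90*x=-60*n^2 + 24*n + x^2*(400*n + 240) + x*(40*n^2 - 616*n - 384) + 36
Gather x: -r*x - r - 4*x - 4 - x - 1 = -r + x*(-r - 5) - 5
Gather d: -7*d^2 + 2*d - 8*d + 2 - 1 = -7*d^2 - 6*d + 1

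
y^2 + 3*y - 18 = (y - 3)*(y + 6)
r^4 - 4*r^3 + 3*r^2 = r^2*(r - 3)*(r - 1)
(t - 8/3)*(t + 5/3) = t^2 - t - 40/9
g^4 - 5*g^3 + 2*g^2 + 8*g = g*(g - 4)*(g - 2)*(g + 1)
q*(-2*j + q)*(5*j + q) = -10*j^2*q + 3*j*q^2 + q^3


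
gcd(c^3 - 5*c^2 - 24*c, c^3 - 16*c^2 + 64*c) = c^2 - 8*c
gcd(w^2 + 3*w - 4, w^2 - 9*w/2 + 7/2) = w - 1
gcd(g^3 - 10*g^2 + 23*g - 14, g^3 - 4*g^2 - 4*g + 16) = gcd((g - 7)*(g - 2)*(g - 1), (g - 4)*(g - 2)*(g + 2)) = g - 2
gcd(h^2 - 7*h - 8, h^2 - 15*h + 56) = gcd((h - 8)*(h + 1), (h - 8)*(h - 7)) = h - 8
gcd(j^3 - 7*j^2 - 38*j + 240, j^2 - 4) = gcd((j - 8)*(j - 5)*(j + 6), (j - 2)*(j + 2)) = 1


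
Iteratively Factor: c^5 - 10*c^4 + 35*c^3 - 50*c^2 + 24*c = (c)*(c^4 - 10*c^3 + 35*c^2 - 50*c + 24) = c*(c - 1)*(c^3 - 9*c^2 + 26*c - 24) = c*(c - 2)*(c - 1)*(c^2 - 7*c + 12) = c*(c - 3)*(c - 2)*(c - 1)*(c - 4)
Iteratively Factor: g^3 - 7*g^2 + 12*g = (g)*(g^2 - 7*g + 12) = g*(g - 4)*(g - 3)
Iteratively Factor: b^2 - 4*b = (b)*(b - 4)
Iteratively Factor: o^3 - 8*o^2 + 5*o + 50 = (o + 2)*(o^2 - 10*o + 25) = (o - 5)*(o + 2)*(o - 5)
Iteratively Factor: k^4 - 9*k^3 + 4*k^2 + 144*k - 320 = (k - 4)*(k^3 - 5*k^2 - 16*k + 80) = (k - 4)*(k + 4)*(k^2 - 9*k + 20) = (k - 4)^2*(k + 4)*(k - 5)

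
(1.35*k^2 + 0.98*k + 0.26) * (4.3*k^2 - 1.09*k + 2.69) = 5.805*k^4 + 2.7425*k^3 + 3.6813*k^2 + 2.3528*k + 0.6994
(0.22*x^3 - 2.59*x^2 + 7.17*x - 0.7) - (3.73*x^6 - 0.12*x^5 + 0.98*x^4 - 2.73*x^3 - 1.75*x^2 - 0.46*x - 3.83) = -3.73*x^6 + 0.12*x^5 - 0.98*x^4 + 2.95*x^3 - 0.84*x^2 + 7.63*x + 3.13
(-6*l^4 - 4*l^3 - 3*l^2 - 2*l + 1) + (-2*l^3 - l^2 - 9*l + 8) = -6*l^4 - 6*l^3 - 4*l^2 - 11*l + 9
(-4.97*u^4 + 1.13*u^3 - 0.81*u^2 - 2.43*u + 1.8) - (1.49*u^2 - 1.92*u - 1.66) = -4.97*u^4 + 1.13*u^3 - 2.3*u^2 - 0.51*u + 3.46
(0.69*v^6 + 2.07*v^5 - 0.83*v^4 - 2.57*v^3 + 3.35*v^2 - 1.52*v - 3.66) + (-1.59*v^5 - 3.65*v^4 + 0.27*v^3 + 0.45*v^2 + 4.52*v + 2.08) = 0.69*v^6 + 0.48*v^5 - 4.48*v^4 - 2.3*v^3 + 3.8*v^2 + 3.0*v - 1.58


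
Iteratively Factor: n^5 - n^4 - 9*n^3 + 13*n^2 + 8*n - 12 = (n - 2)*(n^4 + n^3 - 7*n^2 - n + 6) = (n - 2)*(n - 1)*(n^3 + 2*n^2 - 5*n - 6) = (n - 2)^2*(n - 1)*(n^2 + 4*n + 3) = (n - 2)^2*(n - 1)*(n + 1)*(n + 3)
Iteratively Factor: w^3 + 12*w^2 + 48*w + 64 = (w + 4)*(w^2 + 8*w + 16) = (w + 4)^2*(w + 4)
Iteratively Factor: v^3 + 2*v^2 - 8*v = (v - 2)*(v^2 + 4*v) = (v - 2)*(v + 4)*(v)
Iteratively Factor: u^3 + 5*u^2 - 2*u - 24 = (u + 4)*(u^2 + u - 6) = (u - 2)*(u + 4)*(u + 3)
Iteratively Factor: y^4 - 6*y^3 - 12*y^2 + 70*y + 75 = (y + 1)*(y^3 - 7*y^2 - 5*y + 75) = (y - 5)*(y + 1)*(y^2 - 2*y - 15) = (y - 5)*(y + 1)*(y + 3)*(y - 5)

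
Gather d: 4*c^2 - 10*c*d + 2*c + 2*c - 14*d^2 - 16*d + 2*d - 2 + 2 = 4*c^2 + 4*c - 14*d^2 + d*(-10*c - 14)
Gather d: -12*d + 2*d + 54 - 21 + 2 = 35 - 10*d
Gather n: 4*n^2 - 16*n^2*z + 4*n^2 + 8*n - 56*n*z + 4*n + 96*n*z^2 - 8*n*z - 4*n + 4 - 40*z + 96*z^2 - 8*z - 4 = n^2*(8 - 16*z) + n*(96*z^2 - 64*z + 8) + 96*z^2 - 48*z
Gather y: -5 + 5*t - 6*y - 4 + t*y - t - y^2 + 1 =4*t - y^2 + y*(t - 6) - 8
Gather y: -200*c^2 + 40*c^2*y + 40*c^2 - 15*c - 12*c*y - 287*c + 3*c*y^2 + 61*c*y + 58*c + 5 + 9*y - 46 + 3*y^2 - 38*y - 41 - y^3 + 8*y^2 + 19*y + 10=-160*c^2 - 244*c - y^3 + y^2*(3*c + 11) + y*(40*c^2 + 49*c - 10) - 72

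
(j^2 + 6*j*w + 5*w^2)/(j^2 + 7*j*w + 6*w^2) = (j + 5*w)/(j + 6*w)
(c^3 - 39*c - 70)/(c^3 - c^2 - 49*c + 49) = (c^2 + 7*c + 10)/(c^2 + 6*c - 7)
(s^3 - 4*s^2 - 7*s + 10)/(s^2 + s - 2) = s - 5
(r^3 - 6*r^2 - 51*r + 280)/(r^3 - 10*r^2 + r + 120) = (r + 7)/(r + 3)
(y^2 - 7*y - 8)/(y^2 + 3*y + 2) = (y - 8)/(y + 2)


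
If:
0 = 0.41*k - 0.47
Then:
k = 1.15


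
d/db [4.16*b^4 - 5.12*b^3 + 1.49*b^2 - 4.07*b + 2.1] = 16.64*b^3 - 15.36*b^2 + 2.98*b - 4.07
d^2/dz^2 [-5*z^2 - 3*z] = -10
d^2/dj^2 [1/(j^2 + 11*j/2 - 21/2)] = 4*(-4*j^2 - 22*j + (4*j + 11)^2 + 42)/(2*j^2 + 11*j - 21)^3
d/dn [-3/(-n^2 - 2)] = -6*n/(n^2 + 2)^2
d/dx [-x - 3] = -1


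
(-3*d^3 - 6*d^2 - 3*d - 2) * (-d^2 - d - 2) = 3*d^5 + 9*d^4 + 15*d^3 + 17*d^2 + 8*d + 4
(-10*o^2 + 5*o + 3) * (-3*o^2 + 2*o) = 30*o^4 - 35*o^3 + o^2 + 6*o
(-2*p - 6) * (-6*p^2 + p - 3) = 12*p^3 + 34*p^2 + 18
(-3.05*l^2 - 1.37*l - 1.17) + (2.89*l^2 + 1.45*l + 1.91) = -0.16*l^2 + 0.0799999999999998*l + 0.74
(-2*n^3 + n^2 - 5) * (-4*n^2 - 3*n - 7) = 8*n^5 + 2*n^4 + 11*n^3 + 13*n^2 + 15*n + 35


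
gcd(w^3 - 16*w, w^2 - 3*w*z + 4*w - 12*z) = w + 4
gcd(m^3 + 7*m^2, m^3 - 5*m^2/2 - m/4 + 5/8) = 1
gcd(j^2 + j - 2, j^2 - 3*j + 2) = j - 1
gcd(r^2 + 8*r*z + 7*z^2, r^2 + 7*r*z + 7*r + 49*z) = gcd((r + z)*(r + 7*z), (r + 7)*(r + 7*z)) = r + 7*z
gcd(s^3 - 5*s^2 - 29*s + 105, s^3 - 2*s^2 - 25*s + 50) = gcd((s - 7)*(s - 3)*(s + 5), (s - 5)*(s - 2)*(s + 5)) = s + 5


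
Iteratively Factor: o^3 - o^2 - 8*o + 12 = (o + 3)*(o^2 - 4*o + 4) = (o - 2)*(o + 3)*(o - 2)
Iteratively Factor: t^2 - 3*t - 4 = (t + 1)*(t - 4)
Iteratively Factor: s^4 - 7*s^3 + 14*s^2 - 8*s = (s - 2)*(s^3 - 5*s^2 + 4*s) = s*(s - 2)*(s^2 - 5*s + 4) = s*(s - 2)*(s - 1)*(s - 4)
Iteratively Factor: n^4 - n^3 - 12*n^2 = (n)*(n^3 - n^2 - 12*n) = n*(n - 4)*(n^2 + 3*n) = n^2*(n - 4)*(n + 3)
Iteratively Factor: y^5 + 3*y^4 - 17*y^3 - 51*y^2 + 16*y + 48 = (y - 4)*(y^4 + 7*y^3 + 11*y^2 - 7*y - 12) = (y - 4)*(y + 3)*(y^3 + 4*y^2 - y - 4) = (y - 4)*(y + 3)*(y + 4)*(y^2 - 1) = (y - 4)*(y - 1)*(y + 3)*(y + 4)*(y + 1)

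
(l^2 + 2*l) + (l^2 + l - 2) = 2*l^2 + 3*l - 2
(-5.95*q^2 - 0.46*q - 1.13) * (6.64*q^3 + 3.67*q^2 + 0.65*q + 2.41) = -39.508*q^5 - 24.8909*q^4 - 13.0589*q^3 - 18.7856*q^2 - 1.8431*q - 2.7233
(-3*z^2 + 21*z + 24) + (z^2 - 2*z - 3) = -2*z^2 + 19*z + 21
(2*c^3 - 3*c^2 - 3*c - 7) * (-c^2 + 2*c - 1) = -2*c^5 + 7*c^4 - 5*c^3 + 4*c^2 - 11*c + 7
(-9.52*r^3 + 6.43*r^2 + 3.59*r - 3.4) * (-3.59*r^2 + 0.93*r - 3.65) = 34.1768*r^5 - 31.9373*r^4 + 27.8398*r^3 - 7.9248*r^2 - 16.2655*r + 12.41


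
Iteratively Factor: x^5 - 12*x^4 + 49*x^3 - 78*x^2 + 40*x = (x)*(x^4 - 12*x^3 + 49*x^2 - 78*x + 40) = x*(x - 5)*(x^3 - 7*x^2 + 14*x - 8) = x*(x - 5)*(x - 4)*(x^2 - 3*x + 2) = x*(x - 5)*(x - 4)*(x - 2)*(x - 1)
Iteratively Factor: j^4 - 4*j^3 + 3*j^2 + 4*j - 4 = (j + 1)*(j^3 - 5*j^2 + 8*j - 4) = (j - 2)*(j + 1)*(j^2 - 3*j + 2) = (j - 2)^2*(j + 1)*(j - 1)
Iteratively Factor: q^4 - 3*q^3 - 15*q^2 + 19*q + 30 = (q - 5)*(q^3 + 2*q^2 - 5*q - 6) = (q - 5)*(q + 3)*(q^2 - q - 2) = (q - 5)*(q - 2)*(q + 3)*(q + 1)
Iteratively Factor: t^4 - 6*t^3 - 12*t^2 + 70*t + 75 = (t - 5)*(t^3 - t^2 - 17*t - 15) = (t - 5)^2*(t^2 + 4*t + 3) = (t - 5)^2*(t + 1)*(t + 3)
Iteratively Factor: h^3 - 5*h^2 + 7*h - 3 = (h - 1)*(h^2 - 4*h + 3) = (h - 3)*(h - 1)*(h - 1)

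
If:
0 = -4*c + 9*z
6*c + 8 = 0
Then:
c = -4/3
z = -16/27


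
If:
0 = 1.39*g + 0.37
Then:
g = -0.27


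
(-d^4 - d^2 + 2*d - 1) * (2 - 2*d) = 2*d^5 - 2*d^4 + 2*d^3 - 6*d^2 + 6*d - 2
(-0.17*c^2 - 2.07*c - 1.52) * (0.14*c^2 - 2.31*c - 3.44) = -0.0238*c^4 + 0.1029*c^3 + 5.1537*c^2 + 10.632*c + 5.2288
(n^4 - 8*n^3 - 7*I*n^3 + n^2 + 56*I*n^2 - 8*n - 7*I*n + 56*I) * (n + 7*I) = n^5 - 8*n^4 + 50*n^3 - 400*n^2 + 49*n - 392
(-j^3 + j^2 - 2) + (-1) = -j^3 + j^2 - 3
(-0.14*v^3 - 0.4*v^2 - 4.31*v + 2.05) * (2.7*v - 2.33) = -0.378*v^4 - 0.7538*v^3 - 10.705*v^2 + 15.5773*v - 4.7765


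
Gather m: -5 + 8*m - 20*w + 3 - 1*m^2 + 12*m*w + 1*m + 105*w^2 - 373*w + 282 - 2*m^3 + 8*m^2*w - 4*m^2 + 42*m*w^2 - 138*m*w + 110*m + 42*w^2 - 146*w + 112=-2*m^3 + m^2*(8*w - 5) + m*(42*w^2 - 126*w + 119) + 147*w^2 - 539*w + 392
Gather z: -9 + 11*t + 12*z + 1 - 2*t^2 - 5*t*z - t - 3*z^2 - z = -2*t^2 + 10*t - 3*z^2 + z*(11 - 5*t) - 8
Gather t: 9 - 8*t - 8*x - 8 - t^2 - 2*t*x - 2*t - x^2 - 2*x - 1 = -t^2 + t*(-2*x - 10) - x^2 - 10*x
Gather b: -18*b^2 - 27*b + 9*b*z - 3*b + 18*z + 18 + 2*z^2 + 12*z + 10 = -18*b^2 + b*(9*z - 30) + 2*z^2 + 30*z + 28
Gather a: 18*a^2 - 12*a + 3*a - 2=18*a^2 - 9*a - 2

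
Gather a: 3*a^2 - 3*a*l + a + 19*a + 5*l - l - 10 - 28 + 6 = 3*a^2 + a*(20 - 3*l) + 4*l - 32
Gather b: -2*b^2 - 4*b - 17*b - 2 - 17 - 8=-2*b^2 - 21*b - 27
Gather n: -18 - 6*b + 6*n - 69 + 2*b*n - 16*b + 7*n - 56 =-22*b + n*(2*b + 13) - 143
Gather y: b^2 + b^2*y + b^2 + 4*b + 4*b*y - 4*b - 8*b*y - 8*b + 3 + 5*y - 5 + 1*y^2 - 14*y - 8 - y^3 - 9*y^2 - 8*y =2*b^2 - 8*b - y^3 - 8*y^2 + y*(b^2 - 4*b - 17) - 10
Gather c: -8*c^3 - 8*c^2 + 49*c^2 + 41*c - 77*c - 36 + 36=-8*c^3 + 41*c^2 - 36*c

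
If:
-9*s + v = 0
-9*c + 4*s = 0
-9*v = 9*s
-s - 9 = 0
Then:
No Solution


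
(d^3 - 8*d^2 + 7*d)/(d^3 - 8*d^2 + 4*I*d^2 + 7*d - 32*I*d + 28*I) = d/(d + 4*I)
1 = 1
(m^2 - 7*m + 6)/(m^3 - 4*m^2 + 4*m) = (m^2 - 7*m + 6)/(m*(m^2 - 4*m + 4))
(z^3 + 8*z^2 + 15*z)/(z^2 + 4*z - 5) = z*(z + 3)/(z - 1)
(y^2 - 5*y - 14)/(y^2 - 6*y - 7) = (y + 2)/(y + 1)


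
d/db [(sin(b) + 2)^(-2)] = -2*cos(b)/(sin(b) + 2)^3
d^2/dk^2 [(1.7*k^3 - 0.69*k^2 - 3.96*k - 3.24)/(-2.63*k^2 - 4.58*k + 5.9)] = (-1.4210854715202e-14*k^5 - 85.9183640000001*k^3 + 474.329316*k^2 + 247.784496*k + 498.529272)/(18.191447*k^6 + 95.038206*k^5 + 43.074666*k^4 - 330.335248*k^3 - 96.6313800000001*k^2 + 478.2894*k - 205.379)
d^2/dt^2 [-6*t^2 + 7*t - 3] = -12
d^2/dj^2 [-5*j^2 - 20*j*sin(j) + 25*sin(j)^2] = 20*j*sin(j) - 100*sin(j)^2 - 40*cos(j) + 40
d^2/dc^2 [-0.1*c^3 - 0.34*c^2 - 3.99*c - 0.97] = -0.6*c - 0.68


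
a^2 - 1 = (a - 1)*(a + 1)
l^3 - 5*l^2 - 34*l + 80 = (l - 8)*(l - 2)*(l + 5)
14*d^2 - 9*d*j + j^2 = (-7*d + j)*(-2*d + j)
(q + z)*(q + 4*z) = q^2 + 5*q*z + 4*z^2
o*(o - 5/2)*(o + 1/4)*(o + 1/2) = o^4 - 7*o^3/4 - 7*o^2/4 - 5*o/16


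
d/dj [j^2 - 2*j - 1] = 2*j - 2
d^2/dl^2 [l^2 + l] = 2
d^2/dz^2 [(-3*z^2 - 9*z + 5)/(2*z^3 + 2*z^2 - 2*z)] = (-3*z^6 - 27*z^5 - 6*z^4 + 19*z^3 - 15*z + 5)/(z^3*(z^6 + 3*z^5 - 5*z^3 + 3*z - 1))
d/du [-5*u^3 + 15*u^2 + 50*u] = -15*u^2 + 30*u + 50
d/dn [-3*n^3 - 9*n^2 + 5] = 9*n*(-n - 2)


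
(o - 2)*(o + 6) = o^2 + 4*o - 12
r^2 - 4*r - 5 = (r - 5)*(r + 1)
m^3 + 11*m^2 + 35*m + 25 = (m + 1)*(m + 5)^2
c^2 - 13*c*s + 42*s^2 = (c - 7*s)*(c - 6*s)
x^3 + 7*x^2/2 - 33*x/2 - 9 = (x - 3)*(x + 1/2)*(x + 6)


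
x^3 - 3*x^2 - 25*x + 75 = (x - 5)*(x - 3)*(x + 5)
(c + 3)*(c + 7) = c^2 + 10*c + 21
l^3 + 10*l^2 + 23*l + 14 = (l + 1)*(l + 2)*(l + 7)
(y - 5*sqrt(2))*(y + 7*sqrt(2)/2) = y^2 - 3*sqrt(2)*y/2 - 35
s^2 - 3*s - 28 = (s - 7)*(s + 4)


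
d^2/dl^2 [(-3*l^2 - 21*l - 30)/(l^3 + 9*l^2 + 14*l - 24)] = 6*(-l^6 - 21*l^5 - 207*l^4 - 1231*l^3 - 4506*l^2 - 9036*l - 7048)/(l^9 + 27*l^8 + 285*l^7 + 1413*l^6 + 2694*l^5 - 2556*l^4 - 13672*l^3 + 1440*l^2 + 24192*l - 13824)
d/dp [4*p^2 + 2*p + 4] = 8*p + 2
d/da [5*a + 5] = 5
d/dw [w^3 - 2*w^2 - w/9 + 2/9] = 3*w^2 - 4*w - 1/9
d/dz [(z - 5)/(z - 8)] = -3/(z - 8)^2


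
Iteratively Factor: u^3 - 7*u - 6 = (u + 1)*(u^2 - u - 6) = (u - 3)*(u + 1)*(u + 2)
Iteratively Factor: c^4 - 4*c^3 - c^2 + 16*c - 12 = (c + 2)*(c^3 - 6*c^2 + 11*c - 6) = (c - 3)*(c + 2)*(c^2 - 3*c + 2) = (c - 3)*(c - 1)*(c + 2)*(c - 2)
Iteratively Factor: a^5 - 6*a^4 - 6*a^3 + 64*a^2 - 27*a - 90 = (a + 3)*(a^4 - 9*a^3 + 21*a^2 + a - 30) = (a + 1)*(a + 3)*(a^3 - 10*a^2 + 31*a - 30) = (a - 3)*(a + 1)*(a + 3)*(a^2 - 7*a + 10) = (a - 3)*(a - 2)*(a + 1)*(a + 3)*(a - 5)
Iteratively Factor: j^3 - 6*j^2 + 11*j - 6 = (j - 3)*(j^2 - 3*j + 2) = (j - 3)*(j - 1)*(j - 2)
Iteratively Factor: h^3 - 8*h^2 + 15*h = (h)*(h^2 - 8*h + 15) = h*(h - 5)*(h - 3)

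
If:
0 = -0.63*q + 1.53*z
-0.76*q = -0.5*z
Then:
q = 0.00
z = 0.00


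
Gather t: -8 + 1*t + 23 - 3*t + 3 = 18 - 2*t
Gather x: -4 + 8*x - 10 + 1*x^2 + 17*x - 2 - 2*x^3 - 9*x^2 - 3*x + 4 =-2*x^3 - 8*x^2 + 22*x - 12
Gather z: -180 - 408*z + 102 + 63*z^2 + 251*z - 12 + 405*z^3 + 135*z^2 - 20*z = 405*z^3 + 198*z^2 - 177*z - 90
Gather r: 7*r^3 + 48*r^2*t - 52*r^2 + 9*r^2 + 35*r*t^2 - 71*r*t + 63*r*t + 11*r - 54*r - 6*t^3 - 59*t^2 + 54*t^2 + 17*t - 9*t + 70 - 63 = 7*r^3 + r^2*(48*t - 43) + r*(35*t^2 - 8*t - 43) - 6*t^3 - 5*t^2 + 8*t + 7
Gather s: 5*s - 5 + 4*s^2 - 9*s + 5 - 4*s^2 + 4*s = 0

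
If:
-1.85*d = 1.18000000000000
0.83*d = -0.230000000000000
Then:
No Solution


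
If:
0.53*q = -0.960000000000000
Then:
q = -1.81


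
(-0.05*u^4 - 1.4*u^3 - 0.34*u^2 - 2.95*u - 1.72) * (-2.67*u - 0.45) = 0.1335*u^5 + 3.7605*u^4 + 1.5378*u^3 + 8.0295*u^2 + 5.9199*u + 0.774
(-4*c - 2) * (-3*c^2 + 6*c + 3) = 12*c^3 - 18*c^2 - 24*c - 6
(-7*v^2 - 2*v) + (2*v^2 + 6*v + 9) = -5*v^2 + 4*v + 9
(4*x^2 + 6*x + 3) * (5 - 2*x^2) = -8*x^4 - 12*x^3 + 14*x^2 + 30*x + 15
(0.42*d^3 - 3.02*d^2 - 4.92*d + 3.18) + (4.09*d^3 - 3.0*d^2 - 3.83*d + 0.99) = 4.51*d^3 - 6.02*d^2 - 8.75*d + 4.17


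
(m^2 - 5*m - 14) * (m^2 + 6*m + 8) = m^4 + m^3 - 36*m^2 - 124*m - 112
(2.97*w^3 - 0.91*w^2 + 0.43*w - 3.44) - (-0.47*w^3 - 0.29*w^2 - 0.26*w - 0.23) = 3.44*w^3 - 0.62*w^2 + 0.69*w - 3.21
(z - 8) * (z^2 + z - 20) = z^3 - 7*z^2 - 28*z + 160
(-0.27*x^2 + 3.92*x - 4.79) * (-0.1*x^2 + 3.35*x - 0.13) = 0.027*x^4 - 1.2965*x^3 + 13.6461*x^2 - 16.5561*x + 0.6227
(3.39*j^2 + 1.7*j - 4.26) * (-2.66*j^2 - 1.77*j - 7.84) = -9.0174*j^4 - 10.5223*j^3 - 18.255*j^2 - 5.7878*j + 33.3984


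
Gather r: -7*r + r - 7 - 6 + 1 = -6*r - 12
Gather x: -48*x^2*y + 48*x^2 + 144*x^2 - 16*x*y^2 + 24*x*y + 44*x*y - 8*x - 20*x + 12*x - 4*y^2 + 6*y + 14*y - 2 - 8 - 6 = x^2*(192 - 48*y) + x*(-16*y^2 + 68*y - 16) - 4*y^2 + 20*y - 16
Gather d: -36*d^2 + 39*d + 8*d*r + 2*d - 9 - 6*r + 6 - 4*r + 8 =-36*d^2 + d*(8*r + 41) - 10*r + 5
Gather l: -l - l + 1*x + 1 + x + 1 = -2*l + 2*x + 2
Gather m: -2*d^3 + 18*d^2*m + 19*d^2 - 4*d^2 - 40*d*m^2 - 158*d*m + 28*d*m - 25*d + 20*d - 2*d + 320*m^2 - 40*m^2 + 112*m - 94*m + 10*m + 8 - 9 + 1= -2*d^3 + 15*d^2 - 7*d + m^2*(280 - 40*d) + m*(18*d^2 - 130*d + 28)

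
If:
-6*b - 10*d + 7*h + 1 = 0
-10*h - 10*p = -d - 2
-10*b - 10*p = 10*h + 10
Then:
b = 7*p/87 - 38/29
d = 32/29 - 70*p/87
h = 9/29 - 94*p/87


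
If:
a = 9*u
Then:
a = 9*u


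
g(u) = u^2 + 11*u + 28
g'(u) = 2*u + 11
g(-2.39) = 7.42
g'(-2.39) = 6.22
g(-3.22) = 2.95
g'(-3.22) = 4.56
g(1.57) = 47.73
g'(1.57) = 14.14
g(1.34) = 44.54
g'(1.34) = 13.68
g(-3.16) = 3.23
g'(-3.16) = 4.68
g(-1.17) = 16.50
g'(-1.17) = 8.66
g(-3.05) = 3.75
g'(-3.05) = 4.90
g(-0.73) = 20.50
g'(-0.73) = 9.54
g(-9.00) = 10.00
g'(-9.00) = -7.00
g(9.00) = 208.00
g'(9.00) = 29.00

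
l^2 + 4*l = l*(l + 4)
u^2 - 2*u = u*(u - 2)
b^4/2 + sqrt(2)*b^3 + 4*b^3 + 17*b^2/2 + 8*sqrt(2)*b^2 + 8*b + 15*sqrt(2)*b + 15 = (b/2 + sqrt(2)/2)*(b + 3)*(b + 5)*(b + sqrt(2))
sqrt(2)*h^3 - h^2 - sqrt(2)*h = h*(h - sqrt(2))*(sqrt(2)*h + 1)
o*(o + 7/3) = o^2 + 7*o/3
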